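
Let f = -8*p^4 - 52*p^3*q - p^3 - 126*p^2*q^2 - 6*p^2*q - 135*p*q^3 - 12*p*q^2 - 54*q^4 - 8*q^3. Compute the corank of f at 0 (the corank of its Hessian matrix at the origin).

Hessian at 0 has rank 0.

2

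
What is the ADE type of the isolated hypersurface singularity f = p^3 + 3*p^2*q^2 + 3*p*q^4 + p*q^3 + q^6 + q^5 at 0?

The Hessian of f at 0 has rank 0. Corank 2; j^3 = p^3 is a perfect cube, so E-series; the 4-jet and mu = 7 give E_7.

E_7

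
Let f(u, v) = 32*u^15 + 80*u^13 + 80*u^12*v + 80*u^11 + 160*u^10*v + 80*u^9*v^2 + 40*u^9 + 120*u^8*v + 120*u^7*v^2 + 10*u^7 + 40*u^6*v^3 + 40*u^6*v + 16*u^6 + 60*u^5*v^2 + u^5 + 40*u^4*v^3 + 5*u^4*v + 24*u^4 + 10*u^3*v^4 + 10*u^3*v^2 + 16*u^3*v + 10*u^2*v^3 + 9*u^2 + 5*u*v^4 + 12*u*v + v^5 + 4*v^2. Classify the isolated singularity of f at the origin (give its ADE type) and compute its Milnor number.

Type A_{4}, Milnor number mu = 4.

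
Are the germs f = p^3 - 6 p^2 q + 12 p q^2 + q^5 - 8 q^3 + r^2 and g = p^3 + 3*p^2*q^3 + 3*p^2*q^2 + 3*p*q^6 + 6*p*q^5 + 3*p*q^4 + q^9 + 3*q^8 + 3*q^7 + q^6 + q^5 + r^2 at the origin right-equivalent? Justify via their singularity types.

The Hessian of f at 0 is [[0, 0, 0], [0, 0, 0], [0, 0, 2]] with rank 1, so corank 2. A Groebner basis of the Jacobian ideal J(f) in C{p,q,r} is {q^4, p^2 - 4*p*q + 4*q^2, r}; counting standard monomials gives mu = 8. Corank 2; j^3 = (p - 2*q)^3 is a perfect cube, so E-series; the 5-jet and mu = 8 give E_8. The Hessian of g at 0 is [[0, 0, 0], [0, 0, 0], [0, 0, 2]] with rank 1, so corank 2. A Groebner basis of the Jacobian ideal J(g) in C{p,q,r} is {p^2/2 + p*q^3 + p*q^2, q^4, p^3, p^2*q - p^2 - 2*p*q^2, r}; counting standard monomials gives mu = 8. Corank 2; j^3 = p^3 is a perfect cube, so E-series; the 5-jet and mu = 8 give E_8. Both have type E_8, hence right-equivalent.

Yes.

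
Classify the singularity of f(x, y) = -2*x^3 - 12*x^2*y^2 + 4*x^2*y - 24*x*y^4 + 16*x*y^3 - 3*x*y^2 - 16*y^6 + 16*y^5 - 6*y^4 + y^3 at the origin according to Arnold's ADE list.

D4

The Hessian of f at 0 has rank 0. Corank 2; j^3 = -(x - y)*(2*x^2 - 2*x*y + y^2) splits into three distinct lines over C (the quadratic factor has nonzero discriminant), so D_4.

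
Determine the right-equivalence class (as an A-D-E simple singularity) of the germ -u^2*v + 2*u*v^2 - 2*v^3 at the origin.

D_{4}

The Hessian of f at 0 is [[0, 0], [0, 0]] with rank 0, so corank 2. A Groebner basis of the Jacobian ideal J(f) in C{u,v} is {v^3, u^2 + 2*v^2, u*v - v^2}; counting standard monomials gives mu = 4. Corank 2; j^3 = -v*(u^2 - 2*u*v + 2*v^2) splits into three distinct lines over C (the quadratic factor has nonzero discriminant), so D_4.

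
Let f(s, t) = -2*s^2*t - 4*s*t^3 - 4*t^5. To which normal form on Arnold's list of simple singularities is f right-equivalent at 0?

D6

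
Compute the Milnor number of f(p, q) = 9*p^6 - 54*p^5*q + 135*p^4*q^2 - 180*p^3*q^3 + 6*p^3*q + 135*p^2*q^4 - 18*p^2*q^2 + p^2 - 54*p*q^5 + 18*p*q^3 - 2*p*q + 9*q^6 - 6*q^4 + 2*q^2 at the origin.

The Hessian of f at 0 is [[2, -2], [-2, 4]] with rank 2, so corank 0. A Groebner basis of the Jacobian ideal J(f) in C{p,q} is {p, q}; counting standard monomials gives mu = 1. Corank 0: nondegenerate Morse point, so A_1.

1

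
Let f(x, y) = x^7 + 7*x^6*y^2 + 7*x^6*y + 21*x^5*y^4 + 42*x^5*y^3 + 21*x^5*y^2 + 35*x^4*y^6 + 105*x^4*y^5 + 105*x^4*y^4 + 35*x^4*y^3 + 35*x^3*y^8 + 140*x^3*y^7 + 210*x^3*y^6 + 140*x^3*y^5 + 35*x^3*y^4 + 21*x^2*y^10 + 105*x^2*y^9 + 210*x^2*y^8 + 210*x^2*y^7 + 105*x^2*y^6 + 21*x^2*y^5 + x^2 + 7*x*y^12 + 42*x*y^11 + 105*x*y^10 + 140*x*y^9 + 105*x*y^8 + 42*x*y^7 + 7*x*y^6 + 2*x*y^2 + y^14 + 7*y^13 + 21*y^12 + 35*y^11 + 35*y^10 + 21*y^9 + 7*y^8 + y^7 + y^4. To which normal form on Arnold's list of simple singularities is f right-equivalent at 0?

The Hessian of f at 0 has rank 1. Corank 1: A-series; mu = 6 gives A_6.

A6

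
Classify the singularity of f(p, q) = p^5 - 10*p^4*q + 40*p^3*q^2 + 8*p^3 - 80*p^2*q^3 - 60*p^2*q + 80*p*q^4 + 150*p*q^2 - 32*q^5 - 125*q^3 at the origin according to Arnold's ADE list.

The Hessian of f at 0 is [[0, 0], [0, 0]] with rank 0, so corank 2. A Groebner basis of the Jacobian ideal J(f) in C{p,q} is {q^5, p*q^3 - 19*q^4/8, p^2 - 5*p*q + 25*q^2/4}; counting standard monomials gives mu = 8. Corank 2; j^3 = (2*p - 5*q)^3 is a perfect cube, so E-series; the 5-jet and mu = 8 give E_8.

E_{8}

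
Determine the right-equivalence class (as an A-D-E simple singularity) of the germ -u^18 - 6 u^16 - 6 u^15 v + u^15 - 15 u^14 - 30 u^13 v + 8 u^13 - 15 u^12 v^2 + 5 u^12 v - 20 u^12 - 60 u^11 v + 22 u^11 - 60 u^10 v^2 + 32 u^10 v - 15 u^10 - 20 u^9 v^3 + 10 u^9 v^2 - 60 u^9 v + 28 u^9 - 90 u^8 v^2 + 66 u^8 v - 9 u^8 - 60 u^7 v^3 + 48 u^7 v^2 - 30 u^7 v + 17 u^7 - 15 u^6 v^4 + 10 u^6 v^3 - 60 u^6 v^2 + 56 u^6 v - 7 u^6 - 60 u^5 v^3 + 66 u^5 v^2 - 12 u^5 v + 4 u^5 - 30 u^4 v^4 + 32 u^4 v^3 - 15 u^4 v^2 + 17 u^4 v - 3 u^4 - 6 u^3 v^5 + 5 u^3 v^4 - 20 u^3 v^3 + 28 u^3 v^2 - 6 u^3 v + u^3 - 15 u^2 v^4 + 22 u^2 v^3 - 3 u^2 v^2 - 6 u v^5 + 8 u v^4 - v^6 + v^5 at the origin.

E8

The Hessian of f at 0 has rank 0. Corank 2; j^3 = u^3 is a perfect cube, so E-series; the 5-jet and mu = 8 give E_8.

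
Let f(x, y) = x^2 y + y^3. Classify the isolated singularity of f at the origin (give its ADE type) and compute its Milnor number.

Type D_4, Milnor number mu = 4.

The Hessian of f at 0 has rank 0. Corank 2; j^3 = y*(x^2 + y^2) splits into three distinct lines over C (the quadratic factor has nonzero discriminant), so D_4.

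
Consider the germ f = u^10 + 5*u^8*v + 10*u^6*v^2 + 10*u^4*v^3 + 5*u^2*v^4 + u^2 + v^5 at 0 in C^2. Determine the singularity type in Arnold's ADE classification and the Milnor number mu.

Type A_{4}, Milnor number mu = 4.

The Hessian of f at 0 has rank 1. Corank 1: A-series; mu = 4 gives A_4.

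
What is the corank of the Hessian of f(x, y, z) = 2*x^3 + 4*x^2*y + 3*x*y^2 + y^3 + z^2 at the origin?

Hessian at 0 has rank 1.

2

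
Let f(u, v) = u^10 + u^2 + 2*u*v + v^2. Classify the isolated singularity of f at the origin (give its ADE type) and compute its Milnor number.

Type A_{9}, Milnor number mu = 9.

The Hessian of f at 0 is [[2, 2], [2, 2]] with rank 1, so corank 1. A Groebner basis of the Jacobian ideal J(f) in C{u,v} is {v^9, u + v}; counting standard monomials gives mu = 9. Corank 1: A-series; mu = 9 gives A_9.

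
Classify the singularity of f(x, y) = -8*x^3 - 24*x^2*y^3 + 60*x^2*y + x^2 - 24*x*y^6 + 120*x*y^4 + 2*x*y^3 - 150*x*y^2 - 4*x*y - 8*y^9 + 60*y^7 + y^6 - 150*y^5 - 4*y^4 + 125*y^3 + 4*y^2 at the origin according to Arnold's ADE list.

The Hessian of f at 0 has rank 1. Corank 1: A-series; mu = 2 gives A_2.

A2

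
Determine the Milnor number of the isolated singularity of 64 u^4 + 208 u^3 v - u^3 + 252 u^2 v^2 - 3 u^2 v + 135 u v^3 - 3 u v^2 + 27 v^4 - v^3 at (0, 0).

The Hessian of f at 0 is [[0, 0], [0, 0]] with rank 0, so corank 2. A Groebner basis of the Jacobian ideal J(f) in C{u,v} is {3*u^2/16 + 3*u*v/8 + v^4 + v^3/16 + 3*v^2/16, u^3 - 21*u^2/16 - 21*u*v/8 + 9*v^3/16 - 21*v^2/16, u^2*v + 15*u^2/16 + 15*u*v/8 - 11*v^3/16 + 15*v^2/16, -u^2/2 + u*v^2 - u*v + 5*v^3/6 - v^2/2}; counting standard monomials gives mu = 7. Corank 2; j^3 = -(u + v)^3 is a perfect cube, so E-series; the 4-jet and mu = 7 give E_7.

7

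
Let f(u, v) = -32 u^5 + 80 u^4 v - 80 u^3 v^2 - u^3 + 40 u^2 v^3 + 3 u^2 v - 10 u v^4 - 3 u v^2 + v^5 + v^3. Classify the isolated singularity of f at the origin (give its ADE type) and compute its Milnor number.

Type E8, Milnor number mu = 8.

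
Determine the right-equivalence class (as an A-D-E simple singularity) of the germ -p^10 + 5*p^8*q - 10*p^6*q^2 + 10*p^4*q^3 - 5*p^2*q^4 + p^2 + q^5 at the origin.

A_4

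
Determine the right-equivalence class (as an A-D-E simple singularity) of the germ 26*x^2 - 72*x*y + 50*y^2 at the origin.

The Hessian of f at 0 is [[52, -72], [-72, 100]] with rank 2, so corank 0. A Groebner basis of the Jacobian ideal J(f) in C{x,y} is {x, y}; counting standard monomials gives mu = 1. Corank 0: nondegenerate Morse point, so A_1.

A_{1}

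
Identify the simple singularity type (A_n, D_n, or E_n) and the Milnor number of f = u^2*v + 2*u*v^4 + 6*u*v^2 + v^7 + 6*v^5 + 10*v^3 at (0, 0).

Type D4, Milnor number mu = 4.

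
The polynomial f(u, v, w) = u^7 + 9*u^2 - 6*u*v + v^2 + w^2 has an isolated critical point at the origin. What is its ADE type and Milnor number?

The Hessian of f at 0 has rank 2. Corank 1: A-series; mu = 6 gives A_6.

Type A_6, Milnor number mu = 6.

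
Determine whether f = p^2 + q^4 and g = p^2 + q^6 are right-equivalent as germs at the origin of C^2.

The Hessian of f at 0 is [[2, 0], [0, 0]] with rank 1, so corank 1. A Groebner basis of the Jacobian ideal J(f) in C{p,q} is {q^3, p}; counting standard monomials gives mu = 3. Corank 1: A-series; mu = 3 gives A_3. The Hessian of g at 0 is [[2, 0], [0, 0]] with rank 1, so corank 1. A Groebner basis of the Jacobian ideal J(g) in C{p,q} is {q^5, p}; counting standard monomials gives mu = 5. Corank 1: A-series; mu = 5 gives A_5. f is A_3 but g is A_5, hence not right-equivalent.

No.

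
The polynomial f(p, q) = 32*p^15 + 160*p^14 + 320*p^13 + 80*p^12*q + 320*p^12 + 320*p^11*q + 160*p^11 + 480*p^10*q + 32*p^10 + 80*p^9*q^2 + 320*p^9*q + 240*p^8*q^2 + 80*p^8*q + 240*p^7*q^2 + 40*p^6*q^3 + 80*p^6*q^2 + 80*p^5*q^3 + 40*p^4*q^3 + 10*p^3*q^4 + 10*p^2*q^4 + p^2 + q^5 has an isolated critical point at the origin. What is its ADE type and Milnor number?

The Hessian of f at 0 is [[2, 0], [0, 0]] with rank 1, so corank 1. A Groebner basis of the Jacobian ideal J(f) in C{p,q} is {q^4, p}; counting standard monomials gives mu = 4. Corank 1: A-series; mu = 4 gives A_4.

Type A4, Milnor number mu = 4.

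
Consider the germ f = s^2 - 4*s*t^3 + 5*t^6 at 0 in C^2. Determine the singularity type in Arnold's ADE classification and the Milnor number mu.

Type A5, Milnor number mu = 5.

The Hessian of f at 0 has rank 1. Corank 1: A-series; mu = 5 gives A_5.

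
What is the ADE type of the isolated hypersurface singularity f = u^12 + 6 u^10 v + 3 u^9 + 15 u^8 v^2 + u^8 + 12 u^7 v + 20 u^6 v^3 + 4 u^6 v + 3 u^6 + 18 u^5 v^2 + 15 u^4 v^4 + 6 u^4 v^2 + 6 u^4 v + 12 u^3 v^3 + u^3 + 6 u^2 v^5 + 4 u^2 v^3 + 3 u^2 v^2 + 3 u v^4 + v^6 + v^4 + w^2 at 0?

E_6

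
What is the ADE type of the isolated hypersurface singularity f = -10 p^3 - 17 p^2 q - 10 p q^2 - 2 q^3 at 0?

D_4

The Hessian of f at 0 has rank 0. Corank 2; j^3 = -(2*p + q)*(5*p^2 + 6*p*q + 2*q^2) splits into three distinct lines over C (the quadratic factor has nonzero discriminant), so D_4.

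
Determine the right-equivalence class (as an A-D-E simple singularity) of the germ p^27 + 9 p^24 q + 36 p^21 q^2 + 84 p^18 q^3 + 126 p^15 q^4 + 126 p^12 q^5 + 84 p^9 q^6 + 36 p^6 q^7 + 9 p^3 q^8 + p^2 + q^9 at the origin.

A_8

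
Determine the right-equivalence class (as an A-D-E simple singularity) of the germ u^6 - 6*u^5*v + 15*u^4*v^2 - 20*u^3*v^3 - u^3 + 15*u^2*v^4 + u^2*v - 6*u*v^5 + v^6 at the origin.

The Hessian of f at 0 has rank 0. Corank 2; j^3 = -u^2*(u - v) has shape L^2 M (L != M), so D-series; mu = 7 gives D_7.

D_{7}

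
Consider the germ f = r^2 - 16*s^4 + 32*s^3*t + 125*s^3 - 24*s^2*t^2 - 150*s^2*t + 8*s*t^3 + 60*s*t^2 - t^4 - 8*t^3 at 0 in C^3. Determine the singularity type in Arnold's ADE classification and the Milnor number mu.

The Hessian of f at 0 is [[0, 0, 0], [0, 0, 0], [0, 0, 2]] with rank 1, so corank 2. A Groebner basis of the Jacobian ideal J(f) in C{s,t,r} is {t^4, s*t^2 - 13*t^3/30, s^2 - 4*s*t/5 + 4*t^2/25, r}; counting standard monomials gives mu = 6. Corank 2; j^3 = (5*s - 2*t)^3 is a perfect cube, so E-series; the 4-jet and mu = 6 give E_6.

Type E_{6}, Milnor number mu = 6.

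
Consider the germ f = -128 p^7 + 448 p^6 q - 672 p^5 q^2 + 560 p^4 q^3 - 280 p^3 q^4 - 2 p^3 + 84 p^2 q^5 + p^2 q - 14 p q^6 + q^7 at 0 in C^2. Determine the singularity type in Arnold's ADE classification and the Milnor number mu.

Type D_{8}, Milnor number mu = 8.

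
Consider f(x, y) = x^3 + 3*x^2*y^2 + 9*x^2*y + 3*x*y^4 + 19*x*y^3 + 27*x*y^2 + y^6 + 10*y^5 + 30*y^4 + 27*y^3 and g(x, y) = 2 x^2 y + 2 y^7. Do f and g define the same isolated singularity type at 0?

The Hessian of f at 0 has rank 0. Corank 2; j^3 = (x + 3*y)^3 is a perfect cube, so E-series; the 4-jet and mu = 7 give E_7. The Hessian of g at 0 has rank 0. Corank 2; j^3 = 2*x^2*y has shape L^2 M (L != M), so D-series; mu = 8 gives D_8. f is E_7 but g is D_8, hence not right-equivalent.

No.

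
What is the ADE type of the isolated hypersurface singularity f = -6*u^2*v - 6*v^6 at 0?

The Hessian of f at 0 has rank 0. Corank 2; j^3 = -6*u^2*v has shape L^2 M (L != M), so D-series; mu = 7 gives D_7.

D_{7}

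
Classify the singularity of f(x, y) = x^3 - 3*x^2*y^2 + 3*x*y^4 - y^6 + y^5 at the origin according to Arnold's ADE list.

E_8

The Hessian of f at 0 has rank 0. Corank 2; j^3 = x^3 is a perfect cube, so E-series; the 5-jet and mu = 8 give E_8.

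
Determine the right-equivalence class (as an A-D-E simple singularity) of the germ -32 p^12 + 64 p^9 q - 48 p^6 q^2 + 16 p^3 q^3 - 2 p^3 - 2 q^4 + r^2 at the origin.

E6

The Hessian of f at 0 has rank 1. Corank 2; j^3 = -2*p^3 is a perfect cube, so E-series; the 4-jet and mu = 6 give E_6.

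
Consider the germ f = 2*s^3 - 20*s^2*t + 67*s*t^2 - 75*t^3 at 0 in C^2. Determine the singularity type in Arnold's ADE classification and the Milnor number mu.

The Hessian of f at 0 has rank 0. Corank 2; j^3 = (s - 3*t)*(2*s^2 - 14*s*t + 25*t^2) splits into three distinct lines over C (the quadratic factor has nonzero discriminant), so D_4.

Type D4, Milnor number mu = 4.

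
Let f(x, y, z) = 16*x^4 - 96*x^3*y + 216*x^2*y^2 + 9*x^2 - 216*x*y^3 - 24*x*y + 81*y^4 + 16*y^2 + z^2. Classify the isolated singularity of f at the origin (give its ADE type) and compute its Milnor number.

The Hessian of f at 0 has rank 2. Corank 1: A-series; mu = 3 gives A_3.

Type A_{3}, Milnor number mu = 3.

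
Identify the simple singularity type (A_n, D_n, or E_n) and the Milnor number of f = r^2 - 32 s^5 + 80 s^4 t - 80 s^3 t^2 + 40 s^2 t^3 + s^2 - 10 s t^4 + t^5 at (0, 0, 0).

The Hessian of f at 0 has rank 2. Corank 1: A-series; mu = 4 gives A_4.

Type A_4, Milnor number mu = 4.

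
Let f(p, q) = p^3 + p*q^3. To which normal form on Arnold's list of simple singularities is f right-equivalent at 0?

E_{7}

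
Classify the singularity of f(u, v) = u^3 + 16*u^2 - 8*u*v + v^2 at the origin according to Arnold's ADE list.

The Hessian of f at 0 is [[32, -8], [-8, 2]] with rank 1, so corank 1. A Groebner basis of the Jacobian ideal J(f) in C{u,v} is {v^2, u - v/4}; counting standard monomials gives mu = 2. Corank 1: A-series; mu = 2 gives A_2.

A_2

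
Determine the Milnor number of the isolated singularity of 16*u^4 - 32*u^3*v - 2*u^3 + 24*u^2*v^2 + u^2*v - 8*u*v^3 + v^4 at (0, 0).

5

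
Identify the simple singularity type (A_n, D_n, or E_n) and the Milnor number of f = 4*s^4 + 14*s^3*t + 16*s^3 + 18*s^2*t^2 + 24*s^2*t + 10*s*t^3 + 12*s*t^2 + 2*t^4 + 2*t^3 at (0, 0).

The Hessian of f at 0 is [[0, 0], [0, 0]] with rank 0, so corank 2. A Groebner basis of the Jacobian ideal J(f) in C{s,t} is {768*s^2 + 768*s*t + t^4 + 8*t^3 + 192*t^2, s^3 + 36*s^2 + 36*s*t + t^3/2 + 9*t^2, s^2*t - 40*s^2 - 40*s*t - 2*t^3/3 - 10*t^2, 32*s^2 + s*t^2 + 32*s*t + 5*t^3/6 + 8*t^2}; counting standard monomials gives mu = 7. Corank 2; j^3 = 2*(2*s + t)^3 is a perfect cube, so E-series; the 4-jet and mu = 7 give E_7.

Type E7, Milnor number mu = 7.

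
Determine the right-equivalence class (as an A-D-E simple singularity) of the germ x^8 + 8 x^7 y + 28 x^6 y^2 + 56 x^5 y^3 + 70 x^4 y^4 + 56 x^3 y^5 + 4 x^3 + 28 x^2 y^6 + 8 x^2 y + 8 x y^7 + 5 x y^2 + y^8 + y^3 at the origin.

D_{9}

The Hessian of f at 0 has rank 0. Corank 2; j^3 = (x + y)*(2*x + y)^2 has shape L^2 M (L != M), so D-series; mu = 9 gives D_9.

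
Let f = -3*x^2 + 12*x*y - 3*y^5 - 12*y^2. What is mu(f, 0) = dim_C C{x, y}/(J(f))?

4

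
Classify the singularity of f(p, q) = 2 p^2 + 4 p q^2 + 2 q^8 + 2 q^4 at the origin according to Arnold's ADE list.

A_{7}

The Hessian of f at 0 has rank 1. Corank 1: A-series; mu = 7 gives A_7.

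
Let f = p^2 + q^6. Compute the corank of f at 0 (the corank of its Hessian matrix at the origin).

Hessian at 0 has rank 1.

1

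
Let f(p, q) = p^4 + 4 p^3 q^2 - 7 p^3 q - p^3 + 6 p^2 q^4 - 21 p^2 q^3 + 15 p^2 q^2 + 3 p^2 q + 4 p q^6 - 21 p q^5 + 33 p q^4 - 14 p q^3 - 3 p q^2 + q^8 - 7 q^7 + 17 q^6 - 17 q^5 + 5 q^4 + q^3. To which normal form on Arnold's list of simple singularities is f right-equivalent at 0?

The Hessian of f at 0 has rank 0. Corank 2; j^3 = -(p - q)^3 is a perfect cube, so E-series; the 4-jet and mu = 7 give E_7.

E7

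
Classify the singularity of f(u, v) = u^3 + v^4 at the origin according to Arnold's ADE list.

The Hessian of f at 0 is [[0, 0], [0, 0]] with rank 0, so corank 2. A Groebner basis of the Jacobian ideal J(f) in C{u,v} is {v^3, u^2}; counting standard monomials gives mu = 6. Corank 2; j^3 = u^3 is a perfect cube, so E-series; the 4-jet and mu = 6 give E_6.

E6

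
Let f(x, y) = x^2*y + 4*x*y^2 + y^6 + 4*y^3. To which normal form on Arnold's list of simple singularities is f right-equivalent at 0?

D_7

The Hessian of f at 0 has rank 0. Corank 2; j^3 = y*(x + 2*y)^2 has shape L^2 M (L != M), so D-series; mu = 7 gives D_7.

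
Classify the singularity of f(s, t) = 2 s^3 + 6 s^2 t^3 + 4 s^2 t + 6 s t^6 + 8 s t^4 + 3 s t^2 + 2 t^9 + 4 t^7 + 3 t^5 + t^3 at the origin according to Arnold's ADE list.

D_4

The Hessian of f at 0 is [[0, 0], [0, 0]] with rank 0, so corank 2. A Groebner basis of the Jacobian ideal J(f) in C{s,t} is {t^3, s^2 - 3*t^2/2, s*t + 3*t^2/2}; counting standard monomials gives mu = 4. Corank 2; j^3 = (s + t)*(2*s^2 + 2*s*t + t^2) splits into three distinct lines over C (the quadratic factor has nonzero discriminant), so D_4.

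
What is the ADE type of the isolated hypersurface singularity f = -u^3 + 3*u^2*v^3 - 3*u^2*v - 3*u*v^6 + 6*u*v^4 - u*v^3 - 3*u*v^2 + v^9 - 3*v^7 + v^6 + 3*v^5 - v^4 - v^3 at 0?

E_7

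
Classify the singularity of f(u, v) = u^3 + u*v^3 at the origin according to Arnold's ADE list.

E_7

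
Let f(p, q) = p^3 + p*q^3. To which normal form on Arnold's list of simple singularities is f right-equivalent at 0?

E_7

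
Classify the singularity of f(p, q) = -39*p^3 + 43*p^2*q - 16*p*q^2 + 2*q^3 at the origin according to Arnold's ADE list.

The Hessian of f at 0 has rank 0. Corank 2; j^3 = -(3*p - q)*(13*p^2 - 10*p*q + 2*q^2) splits into three distinct lines over C (the quadratic factor has nonzero discriminant), so D_4.

D_{4}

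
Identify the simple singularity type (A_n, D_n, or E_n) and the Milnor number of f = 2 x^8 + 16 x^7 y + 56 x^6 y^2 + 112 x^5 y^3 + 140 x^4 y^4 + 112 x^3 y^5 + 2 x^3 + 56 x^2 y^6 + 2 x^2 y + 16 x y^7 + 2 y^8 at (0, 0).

Type D_{9}, Milnor number mu = 9.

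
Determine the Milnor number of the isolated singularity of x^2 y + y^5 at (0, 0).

6

The Hessian of f at 0 has rank 0. Corank 2; j^3 = x^2*y has shape L^2 M (L != M), so D-series; mu = 6 gives D_6.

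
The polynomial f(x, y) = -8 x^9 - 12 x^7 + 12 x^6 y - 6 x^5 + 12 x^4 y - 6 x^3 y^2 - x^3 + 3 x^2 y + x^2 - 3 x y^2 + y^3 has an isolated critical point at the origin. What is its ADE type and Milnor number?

Type A_2, Milnor number mu = 2.

The Hessian of f at 0 has rank 1. Corank 1: A-series; mu = 2 gives A_2.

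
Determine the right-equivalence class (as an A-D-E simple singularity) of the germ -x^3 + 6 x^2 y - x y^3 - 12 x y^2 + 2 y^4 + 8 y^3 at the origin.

E_{7}

The Hessian of f at 0 has rank 0. Corank 2; j^3 = -(x - 2*y)^3 is a perfect cube, so E-series; the 4-jet and mu = 7 give E_7.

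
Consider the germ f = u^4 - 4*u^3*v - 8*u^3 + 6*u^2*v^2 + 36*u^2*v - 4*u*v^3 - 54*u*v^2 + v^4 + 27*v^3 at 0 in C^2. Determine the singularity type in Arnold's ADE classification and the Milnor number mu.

The Hessian of f at 0 has rank 0. Corank 2; j^3 = -(2*u - 3*v)^3 is a perfect cube, so E-series; the 4-jet and mu = 6 give E_6.

Type E6, Milnor number mu = 6.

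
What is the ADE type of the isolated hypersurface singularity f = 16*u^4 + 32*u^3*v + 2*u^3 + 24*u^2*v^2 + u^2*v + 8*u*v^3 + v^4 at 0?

D_{5}

The Hessian of f at 0 is [[0, 0], [0, 0]] with rank 0, so corank 2. A Groebner basis of the Jacobian ideal J(f) in C{u,v} is {u*v^2, -u*v/8 + v^3, u^2 + u*v/2}; counting standard monomials gives mu = 5. Corank 2; j^3 = u^2*(2*u + v) has shape L^2 M (L != M), so D-series; mu = 5 gives D_5.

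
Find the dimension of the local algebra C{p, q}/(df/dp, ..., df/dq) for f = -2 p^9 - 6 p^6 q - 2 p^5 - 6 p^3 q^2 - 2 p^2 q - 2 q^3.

4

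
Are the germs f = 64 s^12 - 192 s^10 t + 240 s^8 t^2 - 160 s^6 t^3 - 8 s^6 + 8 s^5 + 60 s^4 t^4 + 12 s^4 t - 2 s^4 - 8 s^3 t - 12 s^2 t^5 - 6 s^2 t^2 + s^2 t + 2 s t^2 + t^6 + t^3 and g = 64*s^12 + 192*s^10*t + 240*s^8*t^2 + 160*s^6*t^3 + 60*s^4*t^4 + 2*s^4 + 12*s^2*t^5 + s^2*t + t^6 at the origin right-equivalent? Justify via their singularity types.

The Hessian of f at 0 has rank 0. Corank 2; j^3 = t*(s + t)^2 has shape L^2 M (L != M), so D-series; mu = 7 gives D_7. The Hessian of g at 0 has rank 0. Corank 2; j^3 = s^2*t has shape L^2 M (L != M), so D-series; mu = 7 gives D_7. Both have type D_7, hence right-equivalent.

Yes.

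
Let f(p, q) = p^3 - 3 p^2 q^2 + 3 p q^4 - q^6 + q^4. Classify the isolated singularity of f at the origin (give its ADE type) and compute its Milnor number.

The Hessian of f at 0 is [[0, 0], [0, 0]] with rank 0, so corank 2. A Groebner basis of the Jacobian ideal J(f) in C{p,q} is {p^3, p^2*q, -p^2/2 + p*q^2, q^3}; counting standard monomials gives mu = 6. Corank 2; j^3 = p^3 is a perfect cube, so E-series; the 4-jet and mu = 6 give E_6.

Type E_6, Milnor number mu = 6.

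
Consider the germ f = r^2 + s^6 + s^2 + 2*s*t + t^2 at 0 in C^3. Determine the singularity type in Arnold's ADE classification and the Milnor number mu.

Type A_{5}, Milnor number mu = 5.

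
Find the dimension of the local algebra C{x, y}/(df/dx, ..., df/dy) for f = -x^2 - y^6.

5

The Hessian of f at 0 is [[-2, 0], [0, 0]] with rank 1, so corank 1. A Groebner basis of the Jacobian ideal J(f) in C{x,y} is {y^5, x}; counting standard monomials gives mu = 5. Corank 1: A-series; mu = 5 gives A_5.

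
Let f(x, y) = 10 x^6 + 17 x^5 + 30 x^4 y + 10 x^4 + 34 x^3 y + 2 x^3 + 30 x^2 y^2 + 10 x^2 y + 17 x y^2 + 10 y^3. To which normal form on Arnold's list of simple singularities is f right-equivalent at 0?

D_4

The Hessian of f at 0 has rank 0. Corank 2; j^3 = (x + 2*y)*(2*x^2 + 6*x*y + 5*y^2) splits into three distinct lines over C (the quadratic factor has nonzero discriminant), so D_4.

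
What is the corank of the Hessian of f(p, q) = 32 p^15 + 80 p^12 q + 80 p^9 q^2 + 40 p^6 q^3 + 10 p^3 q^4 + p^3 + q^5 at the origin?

2

The Hessian at 0 is [[0, 0], [0, 0]] of rank 0; hence corank 2.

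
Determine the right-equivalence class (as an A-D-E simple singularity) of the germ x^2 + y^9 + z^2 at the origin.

A8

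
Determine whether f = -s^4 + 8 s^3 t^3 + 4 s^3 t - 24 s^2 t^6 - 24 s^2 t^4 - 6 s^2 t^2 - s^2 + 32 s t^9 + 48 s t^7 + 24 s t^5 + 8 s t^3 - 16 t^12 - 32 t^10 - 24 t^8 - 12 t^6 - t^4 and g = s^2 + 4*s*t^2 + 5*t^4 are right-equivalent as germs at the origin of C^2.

Yes.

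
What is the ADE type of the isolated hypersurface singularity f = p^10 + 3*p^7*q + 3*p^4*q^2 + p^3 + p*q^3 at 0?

The Hessian of f at 0 is [[0, 0], [0, 0]] with rank 0, so corank 2. A Groebner basis of the Jacobian ideal J(f) in C{p,q} is {p^3, p*q^2, 3*p^2 + q^3}; counting standard monomials gives mu = 7. Corank 2; j^3 = p^3 is a perfect cube, so E-series; the 4-jet and mu = 7 give E_7.

E_7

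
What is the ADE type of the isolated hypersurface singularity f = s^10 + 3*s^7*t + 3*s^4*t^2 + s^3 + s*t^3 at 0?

The Hessian of f at 0 has rank 0. Corank 2; j^3 = s^3 is a perfect cube, so E-series; the 4-jet and mu = 7 give E_7.

E_{7}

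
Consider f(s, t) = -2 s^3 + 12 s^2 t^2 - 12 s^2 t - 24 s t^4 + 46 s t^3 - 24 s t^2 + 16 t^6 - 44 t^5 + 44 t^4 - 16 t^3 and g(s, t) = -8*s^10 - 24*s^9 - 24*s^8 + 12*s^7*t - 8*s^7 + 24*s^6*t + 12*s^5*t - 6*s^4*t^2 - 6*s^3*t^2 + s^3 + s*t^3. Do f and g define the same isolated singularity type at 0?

Yes.

The Hessian of f at 0 is [[0, 0], [0, 0]] with rank 0, so corank 2. A Groebner basis of the Jacobian ideal J(f) in C{s,t} is {-s^2/4 - s*t + t^4 - t^3/12 - t^2, s^3 - 13*s^2/2 - 26*s*t + 35*t^3/6 - 26*t^2, s^2*t + 25*s^2/12 + 25*s*t/3 - 119*t^3/36 + 25*t^2/3, -s^2/2 + s*t^2 - 2*s*t + 11*t^3/6 - 2*t^2}; counting standard monomials gives mu = 7. Corank 2; j^3 = -2*(s + 2*t)^3 is a perfect cube, so E-series; the 4-jet and mu = 7 give E_7. The Hessian of g at 0 is [[0, 0], [0, 0]] with rank 0, so corank 2. A Groebner basis of the Jacobian ideal J(g) in C{s,t} is {s^3, s*t^2, 3*s^2 + t^3}; counting standard monomials gives mu = 7. Corank 2; j^3 = s^3 is a perfect cube, so E-series; the 4-jet and mu = 7 give E_7. Both have type E_7, hence right-equivalent.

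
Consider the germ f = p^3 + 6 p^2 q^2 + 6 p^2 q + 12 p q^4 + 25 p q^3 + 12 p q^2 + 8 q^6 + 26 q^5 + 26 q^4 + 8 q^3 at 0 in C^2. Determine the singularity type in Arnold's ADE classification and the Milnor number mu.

Type E_7, Milnor number mu = 7.

The Hessian of f at 0 has rank 0. Corank 2; j^3 = (p + 2*q)^3 is a perfect cube, so E-series; the 4-jet and mu = 7 give E_7.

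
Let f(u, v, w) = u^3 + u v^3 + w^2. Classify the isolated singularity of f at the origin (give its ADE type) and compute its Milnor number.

The Hessian of f at 0 is [[0, 0, 0], [0, 0, 0], [0, 0, 2]] with rank 1, so corank 2. A Groebner basis of the Jacobian ideal J(f) in C{u,v,w} is {u^3, u*v^2, 3*u^2 + v^3, w}; counting standard monomials gives mu = 7. Corank 2; j^3 = u^3 is a perfect cube, so E-series; the 4-jet and mu = 7 give E_7.

Type E_7, Milnor number mu = 7.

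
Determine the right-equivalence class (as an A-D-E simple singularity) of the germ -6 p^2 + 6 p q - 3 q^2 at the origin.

A_1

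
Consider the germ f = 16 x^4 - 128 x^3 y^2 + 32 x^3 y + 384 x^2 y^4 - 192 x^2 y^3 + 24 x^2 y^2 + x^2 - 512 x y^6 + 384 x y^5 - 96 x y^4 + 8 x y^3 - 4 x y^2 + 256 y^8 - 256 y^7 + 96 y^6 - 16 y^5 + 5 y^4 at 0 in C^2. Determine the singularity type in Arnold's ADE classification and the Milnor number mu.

The Hessian of f at 0 is [[2, 0], [0, 0]] with rank 1, so corank 1. A Groebner basis of the Jacobian ideal J(f) in C{x,y} is {x^2, x*y, -x/2 + y^2}; counting standard monomials gives mu = 3. Corank 1: A-series; mu = 3 gives A_3.

Type A_3, Milnor number mu = 3.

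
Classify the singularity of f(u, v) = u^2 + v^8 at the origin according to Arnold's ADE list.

The Hessian of f at 0 has rank 1. Corank 1: A-series; mu = 7 gives A_7.

A_{7}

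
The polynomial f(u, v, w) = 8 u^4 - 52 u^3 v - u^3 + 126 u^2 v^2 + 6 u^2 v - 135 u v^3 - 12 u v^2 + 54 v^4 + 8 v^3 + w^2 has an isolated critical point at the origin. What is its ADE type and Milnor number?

Type E7, Milnor number mu = 7.

The Hessian of f at 0 is [[0, 0, 0], [0, 0, 0], [0, 0, 2]] with rank 1, so corank 2. A Groebner basis of the Jacobian ideal J(f) in C{u,v,w} is {3*u^2/4 - 3*u*v + v^4 - v^3/4 + 3*v^2, u^3 - 21*u^2/2 + 42*u*v - 9*v^3/2 - 42*v^2, u^2*v - 15*u^2/4 + 15*u*v - 11*v^3/4 - 15*v^2, -u^2 + u*v^2 + 4*u*v - 5*v^3/3 - 4*v^2, w}; counting standard monomials gives mu = 7. Corank 2; j^3 = -(u - 2*v)^3 is a perfect cube, so E-series; the 4-jet and mu = 7 give E_7.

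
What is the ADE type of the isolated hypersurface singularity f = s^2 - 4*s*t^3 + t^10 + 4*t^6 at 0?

A_9

The Hessian of f at 0 has rank 1. Corank 1: A-series; mu = 9 gives A_9.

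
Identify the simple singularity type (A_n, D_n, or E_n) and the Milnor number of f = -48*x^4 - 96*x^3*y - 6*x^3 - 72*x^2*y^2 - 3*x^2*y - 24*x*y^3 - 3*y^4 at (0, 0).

Type D_5, Milnor number mu = 5.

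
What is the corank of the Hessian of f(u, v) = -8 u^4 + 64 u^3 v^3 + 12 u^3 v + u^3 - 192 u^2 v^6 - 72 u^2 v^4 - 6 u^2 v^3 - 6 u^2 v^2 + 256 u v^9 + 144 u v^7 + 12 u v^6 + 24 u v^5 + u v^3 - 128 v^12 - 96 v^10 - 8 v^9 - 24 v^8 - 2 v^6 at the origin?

The Hessian at 0 is [[0, 0], [0, 0]] of rank 0; hence corank 2.

2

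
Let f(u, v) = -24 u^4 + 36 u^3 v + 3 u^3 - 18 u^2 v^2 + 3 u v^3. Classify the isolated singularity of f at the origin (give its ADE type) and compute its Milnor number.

The Hessian of f at 0 has rank 0. Corank 2; j^3 = 3*u^3 is a perfect cube, so E-series; the 4-jet and mu = 7 give E_7.

Type E_7, Milnor number mu = 7.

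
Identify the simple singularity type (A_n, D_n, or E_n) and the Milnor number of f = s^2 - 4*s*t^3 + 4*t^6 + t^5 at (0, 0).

Type A_{4}, Milnor number mu = 4.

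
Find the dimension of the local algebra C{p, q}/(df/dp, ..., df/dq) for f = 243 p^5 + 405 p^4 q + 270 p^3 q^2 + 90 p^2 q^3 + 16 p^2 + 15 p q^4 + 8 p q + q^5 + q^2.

4

The Hessian of f at 0 has rank 1. Corank 1: A-series; mu = 4 gives A_4.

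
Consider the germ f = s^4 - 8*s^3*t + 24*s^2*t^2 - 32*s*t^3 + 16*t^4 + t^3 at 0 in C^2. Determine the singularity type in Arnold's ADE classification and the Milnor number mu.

The Hessian of f at 0 has rank 0. Corank 2; j^3 = t^3 is a perfect cube, so E-series; the 4-jet and mu = 6 give E_6.

Type E6, Milnor number mu = 6.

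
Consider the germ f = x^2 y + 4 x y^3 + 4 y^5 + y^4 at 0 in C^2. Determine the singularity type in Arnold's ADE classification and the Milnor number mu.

Type D5, Milnor number mu = 5.

The Hessian of f at 0 is [[0, 0], [0, 0]] with rank 0, so corank 2. A Groebner basis of the Jacobian ideal J(f) in C{x,y} is {x*y^2, x*y/2 + y^3, x^2 - 2*x*y}; counting standard monomials gives mu = 5. Corank 2; j^3 = x^2*y has shape L^2 M (L != M), so D-series; mu = 5 gives D_5.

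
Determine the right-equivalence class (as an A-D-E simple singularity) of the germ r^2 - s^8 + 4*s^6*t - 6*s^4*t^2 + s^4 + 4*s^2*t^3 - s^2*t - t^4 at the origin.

D5

The Hessian of f at 0 has rank 1. Corank 2; j^3 = -s^2*t has shape L^2 M (L != M), so D-series; mu = 5 gives D_5.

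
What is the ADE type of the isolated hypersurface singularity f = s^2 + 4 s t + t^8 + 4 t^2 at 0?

A_{7}

The Hessian of f at 0 has rank 1. Corank 1: A-series; mu = 7 gives A_7.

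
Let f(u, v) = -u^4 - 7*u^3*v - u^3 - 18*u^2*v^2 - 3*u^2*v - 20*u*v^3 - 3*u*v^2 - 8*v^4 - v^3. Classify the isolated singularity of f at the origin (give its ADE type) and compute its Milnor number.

The Hessian of f at 0 is [[0, 0], [0, 0]] with rank 0, so corank 2. A Groebner basis of the Jacobian ideal J(f) in C{u,v} is {3*u^2 + 6*u*v + v^4 + v^3 + 3*v^2, u^3 + 9*u^2 + 18*u*v + 4*v^3 + 9*v^2, u^2*v - 5*u^2 - 10*u*v - 8*v^3/3 - 5*v^2, 2*u^2 + u*v^2 + 4*u*v + 5*v^3/3 + 2*v^2}; counting standard monomials gives mu = 7. Corank 2; j^3 = -(u + v)^3 is a perfect cube, so E-series; the 4-jet and mu = 7 give E_7.

Type E_{7}, Milnor number mu = 7.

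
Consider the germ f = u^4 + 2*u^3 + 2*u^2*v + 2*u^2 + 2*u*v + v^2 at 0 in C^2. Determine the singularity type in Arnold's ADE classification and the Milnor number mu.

The Hessian of f at 0 has rank 2. Corank 0: nondegenerate Morse point, so A_1.

Type A_{1}, Milnor number mu = 1.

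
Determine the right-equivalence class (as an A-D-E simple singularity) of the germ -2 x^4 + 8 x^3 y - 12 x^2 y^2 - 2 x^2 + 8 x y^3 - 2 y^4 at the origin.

The Hessian of f at 0 has rank 1. Corank 1: A-series; mu = 3 gives A_3.

A_{3}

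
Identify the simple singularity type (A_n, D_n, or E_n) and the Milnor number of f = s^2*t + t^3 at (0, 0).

The Hessian of f at 0 has rank 0. Corank 2; j^3 = t*(s^2 + t^2) splits into three distinct lines over C (the quadratic factor has nonzero discriminant), so D_4.

Type D_{4}, Milnor number mu = 4.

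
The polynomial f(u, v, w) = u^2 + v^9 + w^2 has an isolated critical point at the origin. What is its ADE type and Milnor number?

The Hessian of f at 0 is [[2, 0, 0], [0, 0, 0], [0, 0, 2]] with rank 2, so corank 1. A Groebner basis of the Jacobian ideal J(f) in C{u,v,w} is {v^8, u, w}; counting standard monomials gives mu = 8. Corank 1: A-series; mu = 8 gives A_8.

Type A8, Milnor number mu = 8.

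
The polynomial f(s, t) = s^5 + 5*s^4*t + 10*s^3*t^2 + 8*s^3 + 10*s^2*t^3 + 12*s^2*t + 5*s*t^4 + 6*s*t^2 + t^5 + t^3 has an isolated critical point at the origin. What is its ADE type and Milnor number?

Type E8, Milnor number mu = 8.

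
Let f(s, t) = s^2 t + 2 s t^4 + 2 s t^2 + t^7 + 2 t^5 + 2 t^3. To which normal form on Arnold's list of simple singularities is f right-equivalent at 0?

D4

The Hessian of f at 0 has rank 0. Corank 2; j^3 = t*(s^2 + 2*s*t + 2*t^2) splits into three distinct lines over C (the quadratic factor has nonzero discriminant), so D_4.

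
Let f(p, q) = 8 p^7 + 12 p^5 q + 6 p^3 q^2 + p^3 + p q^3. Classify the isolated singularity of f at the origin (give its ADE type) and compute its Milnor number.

Type E7, Milnor number mu = 7.

The Hessian of f at 0 has rank 0. Corank 2; j^3 = p^3 is a perfect cube, so E-series; the 4-jet and mu = 7 give E_7.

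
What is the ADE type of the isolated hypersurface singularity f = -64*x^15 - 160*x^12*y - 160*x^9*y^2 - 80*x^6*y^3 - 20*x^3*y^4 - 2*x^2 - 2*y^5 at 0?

A_{4}

The Hessian of f at 0 has rank 1. Corank 1: A-series; mu = 4 gives A_4.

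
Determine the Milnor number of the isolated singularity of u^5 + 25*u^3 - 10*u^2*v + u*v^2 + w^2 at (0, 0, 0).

6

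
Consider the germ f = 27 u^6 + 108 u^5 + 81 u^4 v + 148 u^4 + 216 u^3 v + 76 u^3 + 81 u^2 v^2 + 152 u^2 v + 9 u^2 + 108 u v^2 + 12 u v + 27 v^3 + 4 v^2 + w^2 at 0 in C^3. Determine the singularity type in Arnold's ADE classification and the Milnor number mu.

The Hessian of f at 0 has rank 2. Corank 1: A-series; mu = 2 gives A_2.

Type A2, Milnor number mu = 2.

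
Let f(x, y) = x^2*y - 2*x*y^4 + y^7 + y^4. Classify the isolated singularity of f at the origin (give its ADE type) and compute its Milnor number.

The Hessian of f at 0 has rank 0. Corank 2; j^3 = x^2*y has shape L^2 M (L != M), so D-series; mu = 5 gives D_5.

Type D_5, Milnor number mu = 5.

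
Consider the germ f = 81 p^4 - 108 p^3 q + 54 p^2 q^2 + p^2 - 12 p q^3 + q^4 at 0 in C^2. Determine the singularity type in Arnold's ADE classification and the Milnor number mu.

Type A_3, Milnor number mu = 3.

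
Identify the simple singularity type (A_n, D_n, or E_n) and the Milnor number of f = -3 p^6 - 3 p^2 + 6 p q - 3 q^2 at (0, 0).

The Hessian of f at 0 has rank 1. Corank 1: A-series; mu = 5 gives A_5.

Type A_5, Milnor number mu = 5.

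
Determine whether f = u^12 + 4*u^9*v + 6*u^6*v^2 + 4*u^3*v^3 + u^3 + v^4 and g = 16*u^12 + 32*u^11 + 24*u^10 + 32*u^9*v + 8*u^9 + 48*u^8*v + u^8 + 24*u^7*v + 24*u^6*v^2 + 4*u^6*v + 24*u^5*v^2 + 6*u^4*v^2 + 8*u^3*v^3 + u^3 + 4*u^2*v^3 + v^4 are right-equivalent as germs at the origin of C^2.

The Hessian of f at 0 is [[0, 0], [0, 0]] with rank 0, so corank 2. A Groebner basis of the Jacobian ideal J(f) in C{u,v} is {v^3, u^2}; counting standard monomials gives mu = 6. Corank 2; j^3 = u^3 is a perfect cube, so E-series; the 4-jet and mu = 6 give E_6. The Hessian of g at 0 is [[0, 0], [0, 0]] with rank 0, so corank 2. A Groebner basis of the Jacobian ideal J(g) in C{u,v} is {v^3, u^2}; counting standard monomials gives mu = 6. Corank 2; j^3 = u^3 is a perfect cube, so E-series; the 4-jet and mu = 6 give E_6. Both have type E_6, hence right-equivalent.

Yes.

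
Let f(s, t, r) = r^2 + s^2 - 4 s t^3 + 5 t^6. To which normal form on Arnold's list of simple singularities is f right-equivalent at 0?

A_5

The Hessian of f at 0 has rank 2. Corank 1: A-series; mu = 5 gives A_5.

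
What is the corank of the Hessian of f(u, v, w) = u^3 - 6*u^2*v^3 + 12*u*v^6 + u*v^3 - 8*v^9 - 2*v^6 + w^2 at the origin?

Hessian at 0 has rank 1.

2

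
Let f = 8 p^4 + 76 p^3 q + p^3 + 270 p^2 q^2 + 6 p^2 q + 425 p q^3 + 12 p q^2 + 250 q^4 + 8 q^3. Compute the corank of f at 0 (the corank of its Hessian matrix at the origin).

2

Hessian at 0 has rank 0.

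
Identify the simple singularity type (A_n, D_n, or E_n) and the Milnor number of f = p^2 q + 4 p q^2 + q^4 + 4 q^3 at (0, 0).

The Hessian of f at 0 is [[0, 0], [0, 0]] with rank 0, so corank 2. A Groebner basis of the Jacobian ideal J(f) in C{p,q} is {p^3 - 2*p^2 + 8*q^2, p^2/4 + q^3 - q^2, p*q + 2*q^2}; counting standard monomials gives mu = 5. Corank 2; j^3 = q*(p + 2*q)^2 has shape L^2 M (L != M), so D-series; mu = 5 gives D_5.

Type D_5, Milnor number mu = 5.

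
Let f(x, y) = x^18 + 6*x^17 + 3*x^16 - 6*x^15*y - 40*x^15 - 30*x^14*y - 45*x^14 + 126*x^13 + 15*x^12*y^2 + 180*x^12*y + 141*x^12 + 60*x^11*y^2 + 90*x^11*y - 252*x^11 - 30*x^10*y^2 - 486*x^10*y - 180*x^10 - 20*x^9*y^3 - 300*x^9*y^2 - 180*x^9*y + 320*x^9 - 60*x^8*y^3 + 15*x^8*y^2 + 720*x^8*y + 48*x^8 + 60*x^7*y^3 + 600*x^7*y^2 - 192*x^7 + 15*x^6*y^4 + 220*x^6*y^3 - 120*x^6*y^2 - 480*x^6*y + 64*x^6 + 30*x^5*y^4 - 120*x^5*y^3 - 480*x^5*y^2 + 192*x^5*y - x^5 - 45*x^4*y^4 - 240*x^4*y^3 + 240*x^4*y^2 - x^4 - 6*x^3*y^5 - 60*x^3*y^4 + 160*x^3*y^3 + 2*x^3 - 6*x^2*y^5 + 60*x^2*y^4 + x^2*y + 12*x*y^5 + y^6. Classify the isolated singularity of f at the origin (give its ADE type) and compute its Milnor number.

The Hessian of f at 0 is [[0, 0], [0, 0]] with rank 0, so corank 2. A Groebner basis of the Jacobian ideal J(f) in C{x,y} is {-x*y/12 + y^5, x*y^2, x^2 + x*y/2}; counting standard monomials gives mu = 7. Corank 2; j^3 = x^2*(2*x + y) has shape L^2 M (L != M), so D-series; mu = 7 gives D_7.

Type D_7, Milnor number mu = 7.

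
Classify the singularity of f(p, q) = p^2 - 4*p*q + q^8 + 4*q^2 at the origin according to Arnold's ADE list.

A7

The Hessian of f at 0 has rank 1. Corank 1: A-series; mu = 7 gives A_7.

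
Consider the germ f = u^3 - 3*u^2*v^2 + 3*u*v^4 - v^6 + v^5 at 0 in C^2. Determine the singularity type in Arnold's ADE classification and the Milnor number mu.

Type E_{8}, Milnor number mu = 8.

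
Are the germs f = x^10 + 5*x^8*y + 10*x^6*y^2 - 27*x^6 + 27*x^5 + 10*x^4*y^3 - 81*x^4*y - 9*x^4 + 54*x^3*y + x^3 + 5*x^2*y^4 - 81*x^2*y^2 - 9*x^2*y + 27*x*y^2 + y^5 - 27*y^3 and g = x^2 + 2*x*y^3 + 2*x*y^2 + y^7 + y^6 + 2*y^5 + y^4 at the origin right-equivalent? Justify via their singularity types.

No.

The Hessian of f at 0 is [[0, 0], [0, 0]] with rank 0, so corank 2. A Groebner basis of the Jacobian ideal J(f) in C{x,y} is {-x^2/972 + x*y^3 + x*y^2/18 + x*y/162 - y^3/6 - y^2/108, y^4, x^3 - x^2/2 + 3*x*y - 27*y^3 - 9*y^2/2, x^2*y - x^2/18 - 3*x*y^2 + x*y/3 - y^2/2}; counting standard monomials gives mu = 8. Corank 2; j^3 = (x - 3*y)^3 is a perfect cube, so E-series; the 5-jet and mu = 8 give E_8. The Hessian of g at 0 is [[2, 0], [0, 0]] with rank 1, so corank 1. A Groebner basis of the Jacobian ideal J(g) in C{x,y} is {x^3, x^2*y - x^2/2 - x*y/2 + x/2 + y^2/2, x^2/2 + x*y^2 - x*y/2 + x/2 + y^2/2, x + y^3 + y^2}; counting standard monomials gives mu = 6. Corank 1: A-series; mu = 6 gives A_6. f is E_8 but g is A_6, hence not right-equivalent.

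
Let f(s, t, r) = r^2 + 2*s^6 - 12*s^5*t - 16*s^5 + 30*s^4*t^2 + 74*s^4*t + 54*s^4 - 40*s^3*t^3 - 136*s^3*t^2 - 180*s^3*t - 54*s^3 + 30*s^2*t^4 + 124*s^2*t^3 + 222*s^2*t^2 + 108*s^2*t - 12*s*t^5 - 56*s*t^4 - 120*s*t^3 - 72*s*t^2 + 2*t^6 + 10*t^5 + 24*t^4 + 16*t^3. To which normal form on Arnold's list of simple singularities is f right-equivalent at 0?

E_8

The Hessian of f at 0 has rank 1. Corank 2; j^3 = -2*(3*s - 2*t)^3 is a perfect cube, so E-series; the 5-jet and mu = 8 give E_8.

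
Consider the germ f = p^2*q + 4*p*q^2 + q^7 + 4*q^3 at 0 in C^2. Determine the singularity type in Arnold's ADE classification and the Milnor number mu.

Type D_8, Milnor number mu = 8.

The Hessian of f at 0 has rank 0. Corank 2; j^3 = q*(p + 2*q)^2 has shape L^2 M (L != M), so D-series; mu = 8 gives D_8.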